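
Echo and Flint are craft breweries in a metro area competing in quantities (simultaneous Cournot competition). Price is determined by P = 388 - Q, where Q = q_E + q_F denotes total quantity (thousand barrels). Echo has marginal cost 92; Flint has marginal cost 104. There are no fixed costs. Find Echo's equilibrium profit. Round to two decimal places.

Echo's profit: π_E = (388 - Q)q_E - (92q_E). Setting ∂π_E/∂q_E = 0: 296 - 2q_E - (q_F) = 0.
Flint's first-order condition: 284 - 2q_F - (q_E) = 0.
Best responses: q_E = (296 - q_F)/2, q_F = (284 - q_E)/2.
Solving the pair: q_E = 308/3, q_F = 272/3.
Price P = 388 - 580/3 = 584/3.
Echo's profit: (584/3 - 92)·(308/3) = 10540.4444.

10540.44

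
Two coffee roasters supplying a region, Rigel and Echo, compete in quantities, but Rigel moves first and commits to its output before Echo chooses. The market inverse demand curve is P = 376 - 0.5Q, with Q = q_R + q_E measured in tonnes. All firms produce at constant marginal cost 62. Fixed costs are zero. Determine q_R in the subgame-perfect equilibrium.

314

The follower Echo best-responds to any q_R: π_E = (376 - 0.5Q)q_E - 62q_E.
∂π_E/∂q_E = 314 - (1/2)q_R - q_E = 0 gives the reaction function q_E = (314 - (1/2)q_R).
The leader anticipates this reaction. Substituting into P = 376 - 0.5Q gives P = 219 - (1/4)q_R, so π_R = (219 - (1/4)q_R)q_R - 62q_R.
Leader FOC: 157 - (1/2)q_R = 0, so q_R = 314.
Then q_E = (314 - (1/2)·314) = 157.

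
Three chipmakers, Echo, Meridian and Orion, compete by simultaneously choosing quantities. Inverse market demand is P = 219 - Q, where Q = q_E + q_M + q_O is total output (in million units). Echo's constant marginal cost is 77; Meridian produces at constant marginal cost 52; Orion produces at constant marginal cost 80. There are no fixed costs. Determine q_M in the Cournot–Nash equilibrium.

Echo's profit: π_E = (219 - Q)q_E - (77q_E). Setting ∂π_E/∂q_E = 0: 142 - 2q_E - (q_M + q_O) = 0.
Meridian's profit: π_M = (219 - Q)q_M - (52q_M). Setting ∂π_M/∂q_M = 0: 167 - 2q_M - (q_E + q_O) = 0.
Orion's profit: π_O = (219 - Q)q_O - (80q_O). Setting ∂π_O/∂q_O = 0: 139 - 2q_O - (q_E + q_M) = 0.
Adding the 3 first-order conditions: 448 − 4Q = 0, so Q = 112.
Back-substituting: q_E = (142 − 112) = 30, q_M = (167 − 112) = 55, q_O = (139 − 112) = 27.

55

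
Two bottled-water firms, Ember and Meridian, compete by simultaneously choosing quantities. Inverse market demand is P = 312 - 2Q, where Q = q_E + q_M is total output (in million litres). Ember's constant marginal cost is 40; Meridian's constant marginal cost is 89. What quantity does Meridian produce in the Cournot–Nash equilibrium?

29

Ember's profit: π_E = (312 - 2Q)q_E - (40q_E). Setting ∂π_E/∂q_E = 0: 272 - 4q_E - 2(q_M) = 0.
Meridian's first-order condition: 223 - 4q_M - 2(q_E) = 0.
Rearranging gives the reaction functions q_E = (272 - 2q_M)/4 and q_M = (223 - 2q_E)/4.
Solving the pair: q_E = 107/2, q_M = 29.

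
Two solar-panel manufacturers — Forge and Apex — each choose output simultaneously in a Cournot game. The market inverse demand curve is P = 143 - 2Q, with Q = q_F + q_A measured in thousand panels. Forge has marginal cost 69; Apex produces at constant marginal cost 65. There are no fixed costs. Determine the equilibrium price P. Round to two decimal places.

Forge's profit: π_F = (143 - 2Q)q_F - (69q_F). Setting ∂π_F/∂q_F = 0: 74 - 4q_F - 2(q_A) = 0.
Apex's first-order condition: 78 - 4q_A - 2(q_F) = 0.
Rearranging gives the reaction functions q_F = (74 - 2q_A)/4 and q_A = (78 - 2q_F)/4.
Solving the pair: q_F = 35/3, q_A = 41/3.
Total output Q = 76/3, so price P = 143 - 2·(76/3) = 277/3.

92.33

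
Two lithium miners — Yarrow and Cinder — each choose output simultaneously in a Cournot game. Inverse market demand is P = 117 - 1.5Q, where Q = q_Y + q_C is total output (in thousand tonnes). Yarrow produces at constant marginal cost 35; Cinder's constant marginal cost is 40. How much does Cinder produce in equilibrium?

16

Yarrow's profit: π_Y = (117 - 1.5Q)q_Y - (35q_Y). Setting ∂π_Y/∂q_Y = 0: 82 - 3q_Y - (3/2)(q_C) = 0.
Cinder's first-order condition: 77 - 3q_C - (3/2)(q_Y) = 0.
So q_Y = (82 - (3/2)q_C)/3 and q_C = (77 - (3/2)q_Y)/3.
Solving the pair: q_Y = 58/3, q_C = 16.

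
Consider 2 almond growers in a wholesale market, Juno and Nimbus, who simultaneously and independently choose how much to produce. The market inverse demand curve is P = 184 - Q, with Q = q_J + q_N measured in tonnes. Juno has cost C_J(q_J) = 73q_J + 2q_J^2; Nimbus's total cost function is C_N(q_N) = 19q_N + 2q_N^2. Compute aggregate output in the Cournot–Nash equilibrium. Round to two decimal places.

39.43

Juno's profit: π_J = (184 - Q)q_J - (73q_J + 2q_J²). Setting ∂π_J/∂q_J = 0: 111 - 6q_J - (q_N) = 0.
Nimbus's first-order condition: 165 - 6q_N - (q_J) = 0.
So q_J = (111 - q_N)/6 and q_N = (165 - q_J)/6.
Substituting one into the other gives q_J = 501/35 and q_N = 879/35.
Total output Q = 501/35 + 879/35 = 276/7.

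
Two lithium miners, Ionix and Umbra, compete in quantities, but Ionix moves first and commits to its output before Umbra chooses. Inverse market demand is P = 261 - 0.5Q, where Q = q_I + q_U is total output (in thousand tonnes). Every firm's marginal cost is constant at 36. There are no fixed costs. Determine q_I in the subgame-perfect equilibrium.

225

The follower Umbra best-responds to any q_I: π_U = (261 - 0.5Q)q_U - 36q_U.
∂π_U/∂q_U = 225 - (1/2)q_I - q_U = 0 gives the reaction function q_U = (225 - (1/2)q_I).
The leader anticipates this reaction. Substituting into P = 261 - 0.5Q gives P = 297/2 - (1/4)q_I, so π_I = (297/2 - (1/4)q_I)q_I - 36q_I.
Maximising: ∂π_I/∂q_I = 225/2 - (1/2)q_I = 0, giving q_I = 225.
Then q_U = (225 - (1/2)·225) = 225/2.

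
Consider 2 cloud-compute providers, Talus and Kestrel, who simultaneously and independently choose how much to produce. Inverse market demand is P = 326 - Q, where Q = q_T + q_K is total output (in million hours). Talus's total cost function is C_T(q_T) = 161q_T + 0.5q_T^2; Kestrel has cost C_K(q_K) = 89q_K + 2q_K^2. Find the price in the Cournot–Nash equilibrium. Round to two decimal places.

Talus's profit: π_T = (326 - Q)q_T - (161q_T + (1/2)q_T²). Setting ∂π_T/∂q_T = 0: 165 - 3q_T - (q_K) = 0.
Kestrel's profit: π_K = (326 - Q)q_K - (89q_K + 2q_K²). Setting ∂π_K/∂q_K = 0: 237 - 6q_K - (q_T) = 0.
So q_T = (165 - q_K)/3 and q_K = (237 - q_T)/6.
Solving the pair: q_T = 753/17, q_K = 546/17.
Total output Q = 1299/17, so price P = 326 - 1299/17 = 249.5882.

249.59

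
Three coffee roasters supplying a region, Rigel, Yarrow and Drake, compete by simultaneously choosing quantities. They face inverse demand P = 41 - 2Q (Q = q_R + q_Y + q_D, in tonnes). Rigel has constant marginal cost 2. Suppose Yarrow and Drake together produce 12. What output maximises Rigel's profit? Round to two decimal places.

With rivals' combined output fixed at 12, Rigel's profit is π_R = (41 - 2·12 - 2q_R)q_R - (2q_R) = (17 - 2q_R)q_R - (2q_R).
∂π_R/∂q_R = 15 - 4q_R = 0, so q_R = 15/4.

3.75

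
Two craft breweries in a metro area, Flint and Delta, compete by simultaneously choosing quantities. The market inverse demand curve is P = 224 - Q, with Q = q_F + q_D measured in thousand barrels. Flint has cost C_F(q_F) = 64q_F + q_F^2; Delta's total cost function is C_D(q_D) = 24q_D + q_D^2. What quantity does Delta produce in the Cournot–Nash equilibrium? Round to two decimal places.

Flint's profit: π_F = (224 - Q)q_F - (64q_F + q_F²). Setting ∂π_F/∂q_F = 0: 160 - 4q_F - (q_D) = 0.
Delta's profit: π_D = (224 - Q)q_D - (24q_D + q_D²). Setting ∂π_D/∂q_D = 0: 200 - 4q_D - (q_F) = 0.
So q_F = (160 - q_D)/4 and q_D = (200 - q_F)/4.
Solving the pair: q_F = 88/3, q_D = 128/3.

42.67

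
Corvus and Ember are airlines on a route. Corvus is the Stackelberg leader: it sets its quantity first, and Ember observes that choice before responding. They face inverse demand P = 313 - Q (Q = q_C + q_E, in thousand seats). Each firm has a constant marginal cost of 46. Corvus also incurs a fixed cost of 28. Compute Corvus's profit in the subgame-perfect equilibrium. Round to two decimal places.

8883.13

The follower Ember best-responds to any q_C: π_E = (313 - Q)q_E - 46q_E.
Setting the follower's marginal profit to zero, 267 - q_C - 2q_E = 0, i.e. q_E = (267 - q_C)/2.
Corvus substitutes q_E(q_C) into its own profit: π_C = q_C(313 - q_C - (267 - q_C)/2) - 46q_C = (359/2 - (1/2)q_C)q_C - 46q_C.
Maximising: ∂π_C/∂q_C = 267/2 - q_C = 0, giving q_C = 267/2.
Then q_E = (267 - 267/2)/2 = 267/4.
Price P = 313 - 801/4 = 451/4.
Corvus's profit: (451/4 - 46)·(267/2) - 28 = 8883.1250.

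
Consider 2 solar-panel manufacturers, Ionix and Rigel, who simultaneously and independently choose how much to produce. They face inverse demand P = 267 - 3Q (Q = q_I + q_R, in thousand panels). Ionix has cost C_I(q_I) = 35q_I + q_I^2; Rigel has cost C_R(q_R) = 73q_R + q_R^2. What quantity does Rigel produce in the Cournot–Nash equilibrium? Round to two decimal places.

Ionix's profit: π_I = (267 - 3Q)q_I - (35q_I + q_I²). Setting ∂π_I/∂q_I = 0: 232 - 8q_I - 3(q_R) = 0.
Rigel's first-order condition: 194 - 8q_R - 3(q_I) = 0.
Best responses: q_I = (232 - 3q_R)/8, q_R = (194 - 3q_I)/8.
Solving the pair: q_I = 1274/55, q_R = 856/55.

15.56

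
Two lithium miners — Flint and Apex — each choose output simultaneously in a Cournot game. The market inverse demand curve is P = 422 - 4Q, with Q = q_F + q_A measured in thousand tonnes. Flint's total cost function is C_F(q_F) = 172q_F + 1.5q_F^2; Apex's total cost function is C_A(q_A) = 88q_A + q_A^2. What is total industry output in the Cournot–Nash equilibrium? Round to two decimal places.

40.83

Flint's profit: π_F = (422 - 4Q)q_F - (172q_F + (3/2)q_F²). Setting ∂π_F/∂q_F = 0: 250 - 11q_F - 4(q_A) = 0.
Apex's profit: π_A = (422 - 4Q)q_A - (88q_A + q_A²). Setting ∂π_A/∂q_A = 0: 334 - 10q_A - 4(q_F) = 0.
So q_F = (250 - 4q_A)/11 and q_A = (334 - 4q_F)/10.
Solving the pair: q_F = 582/47, q_A = 1337/47.
Total output Q = 582/47 + 1337/47 = 1919/47.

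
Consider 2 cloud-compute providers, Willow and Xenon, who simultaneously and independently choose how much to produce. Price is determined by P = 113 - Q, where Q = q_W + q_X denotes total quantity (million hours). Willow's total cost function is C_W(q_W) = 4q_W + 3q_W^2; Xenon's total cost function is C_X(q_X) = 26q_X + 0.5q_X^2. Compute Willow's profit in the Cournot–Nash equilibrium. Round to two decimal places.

435.54

Willow's profit: π_W = (113 - Q)q_W - (4q_W + 3q_W²). Setting ∂π_W/∂q_W = 0: 109 - 8q_W - (q_X) = 0.
Xenon's first-order condition: 87 - 3q_X - (q_W) = 0.
Best responses: q_W = (109 - q_X)/8, q_X = (87 - q_W)/3.
Substituting one into the other gives q_W = 240/23 and q_X = 587/23.
Price P = 113 - 827/23 = 1772/23.
Willow's profit: (1772/23)·(240/23) - 4·(240/23) - 3(240/23)² = 435.5388.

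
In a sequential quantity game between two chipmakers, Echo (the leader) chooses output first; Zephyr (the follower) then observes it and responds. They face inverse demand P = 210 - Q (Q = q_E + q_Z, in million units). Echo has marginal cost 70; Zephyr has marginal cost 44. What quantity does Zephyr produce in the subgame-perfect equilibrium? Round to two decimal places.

54.50

Solve by backward induction. Given q_E, the follower Zephyr maximises π_Z = (210 - q_E - q_Z)q_Z - 44q_Z.
Setting the follower's marginal profit to zero, 166 - q_E - 2q_Z = 0, i.e. q_Z = (166 - q_E)/2.
The leader anticipates this reaction. Substituting into P = 210 - Q gives P = 127 - (1/2)q_E, so π_E = (127 - (1/2)q_E)q_E - 70q_E.
Maximising: ∂π_E/∂q_E = 57 - q_E = 0, giving q_E = 57.
Then q_Z = (166 - 57)/2 = 109/2.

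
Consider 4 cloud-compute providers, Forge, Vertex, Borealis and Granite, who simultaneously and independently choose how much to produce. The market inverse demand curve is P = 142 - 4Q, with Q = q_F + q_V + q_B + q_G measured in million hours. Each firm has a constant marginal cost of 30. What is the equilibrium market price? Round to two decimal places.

A representative firm's profit is π_i = q_i(142 - 4Q) - 30q_i.
First-order condition (treating rivals' output as given): 112 - 8q_i - 4·Σ_{j≠i} q_j = 0.
With identical firms every q_j equals q_i, so Σ_{j≠i} q_j = 3q_i and 112 = 20q_i, giving q_i = 28/5.
Total output Q = 112/5, so price P = 142 - 4·(112/5) = 262/5.

52.40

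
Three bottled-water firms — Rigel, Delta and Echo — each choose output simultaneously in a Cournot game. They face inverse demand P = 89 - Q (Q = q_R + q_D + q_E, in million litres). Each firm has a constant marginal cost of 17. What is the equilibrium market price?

Each firm earns π_i = (89 - Q)q_i - 17q_i.
First-order condition (treating rivals' output as given): 72 - 2q_i - Σ_{j≠i} q_j = 0.
By symmetry each firm produces the same amount; substituting Σ_{j≠i} q_j = 2q_i yields q_i = 72/4 = 18.
Total output Q = 54, so price P = 89 - 54 = 35.

35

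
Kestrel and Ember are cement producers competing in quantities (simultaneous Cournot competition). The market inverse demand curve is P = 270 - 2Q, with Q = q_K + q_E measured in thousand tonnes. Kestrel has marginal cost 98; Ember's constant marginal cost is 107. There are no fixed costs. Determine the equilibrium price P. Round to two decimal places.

Kestrel's profit: π_K = (270 - 2Q)q_K - (98q_K). Setting ∂π_K/∂q_K = 0: 172 - 4q_K - 2(q_E) = 0.
Ember's first-order condition: 163 - 4q_E - 2(q_K) = 0.
So q_K = (172 - 2q_E)/4 and q_E = (163 - 2q_K)/4.
Solving the pair: q_K = 181/6, q_E = 77/3.
Total output Q = 335/6, so price P = 270 - 2·(335/6) = 475/3.

158.33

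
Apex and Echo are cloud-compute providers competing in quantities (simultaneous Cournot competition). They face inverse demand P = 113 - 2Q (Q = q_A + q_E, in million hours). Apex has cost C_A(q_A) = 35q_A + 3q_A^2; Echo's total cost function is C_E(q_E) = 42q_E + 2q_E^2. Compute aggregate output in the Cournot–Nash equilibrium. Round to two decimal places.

13.63

Apex's profit: π_A = (113 - 2Q)q_A - (35q_A + 3q_A²). Setting ∂π_A/∂q_A = 0: 78 - 10q_A - 2(q_E) = 0.
Echo's first-order condition: 71 - 8q_E - 2(q_A) = 0.
So q_A = (78 - 2q_E)/10 and q_E = (71 - 2q_A)/8.
Solving the pair: q_A = 241/38, q_E = 277/38.
Total output Q = 241/38 + 277/38 = 259/19.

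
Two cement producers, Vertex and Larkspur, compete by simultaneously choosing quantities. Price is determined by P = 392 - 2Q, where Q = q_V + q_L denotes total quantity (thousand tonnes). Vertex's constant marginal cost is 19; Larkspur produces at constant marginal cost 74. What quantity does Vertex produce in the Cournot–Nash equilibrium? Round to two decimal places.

Vertex's profit: π_V = (392 - 2Q)q_V - (19q_V). Setting ∂π_V/∂q_V = 0: 373 - 4q_V - 2(q_L) = 0.
Larkspur's first-order condition: 318 - 4q_L - 2(q_V) = 0.
So q_V = (373 - 2q_L)/4 and q_L = (318 - 2q_V)/4.
Solving the pair: q_V = 214/3, q_L = 263/6.

71.33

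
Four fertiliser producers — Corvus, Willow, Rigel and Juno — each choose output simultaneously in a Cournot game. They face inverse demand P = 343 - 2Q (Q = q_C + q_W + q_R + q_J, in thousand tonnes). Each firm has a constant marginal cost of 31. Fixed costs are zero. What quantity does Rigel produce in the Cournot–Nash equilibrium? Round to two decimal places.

Each firm earns π_i = (343 - 2Q)q_i - 31q_i.
First-order condition (treating rivals' output as given): 312 - 4q_i - 2·Σ_{j≠i} q_j = 0.
With identical firms every q_j equals q_i, so Σ_{j≠i} q_j = 3q_i and 312 = 10q_i, giving q_i = 156/5.

31.20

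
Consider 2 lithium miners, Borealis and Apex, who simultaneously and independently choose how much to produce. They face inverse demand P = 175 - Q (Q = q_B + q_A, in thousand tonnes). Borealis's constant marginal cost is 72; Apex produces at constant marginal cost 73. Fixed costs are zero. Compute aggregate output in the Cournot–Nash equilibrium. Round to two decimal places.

68.33

Borealis's profit: π_B = (175 - Q)q_B - (72q_B). Setting ∂π_B/∂q_B = 0: 103 - 2q_B - (q_A) = 0.
Apex's first-order condition: 102 - 2q_A - (q_B) = 0.
So q_B = (103 - q_A)/2 and q_A = (102 - q_B)/2.
Substituting one into the other gives q_B = 104/3 and q_A = 101/3.
Total output Q = 104/3 + 101/3 = 205/3.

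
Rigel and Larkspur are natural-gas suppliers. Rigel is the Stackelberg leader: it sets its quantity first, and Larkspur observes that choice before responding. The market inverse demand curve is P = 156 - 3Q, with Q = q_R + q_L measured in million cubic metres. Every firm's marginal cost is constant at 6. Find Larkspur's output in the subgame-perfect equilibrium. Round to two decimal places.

12.50

The follower Larkspur best-responds to any q_R: π_L = (156 - 3Q)q_L - 6q_L.
Setting the follower's marginal profit to zero, 150 - 3q_R - 6q_L = 0, i.e. q_L = (150 - 3q_R)/6.
Rigel substitutes q_L(q_R) into its own profit: π_R = q_R(156 - 3q_R - (150 - 3q_R)/2) - 6q_R = (81 - (3/2)q_R)q_R - 6q_R.
The leader's first-order condition 75 - 3q_R = 0 yields q_R = 25.
Then q_L = (150 - 3·25)/6 = 25/2.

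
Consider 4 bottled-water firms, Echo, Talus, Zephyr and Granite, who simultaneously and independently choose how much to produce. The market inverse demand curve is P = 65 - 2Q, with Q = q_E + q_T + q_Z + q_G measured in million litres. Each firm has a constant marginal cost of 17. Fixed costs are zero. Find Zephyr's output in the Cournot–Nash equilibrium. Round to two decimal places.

Each firm earns π_i = (65 - 2Q)q_i - 17q_i.
First-order condition (treating rivals' output as given): 48 - 4q_i - 2·Σ_{j≠i} q_j = 0.
By symmetry each firm produces the same amount; substituting Σ_{j≠i} q_j = 3q_i yields q_i = 48/10 = 24/5.

4.80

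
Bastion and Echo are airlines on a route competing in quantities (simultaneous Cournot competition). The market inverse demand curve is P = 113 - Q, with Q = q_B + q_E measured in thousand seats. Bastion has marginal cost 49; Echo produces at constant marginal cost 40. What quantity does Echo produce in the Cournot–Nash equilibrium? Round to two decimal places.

Bastion's profit: π_B = (113 - Q)q_B - (49q_B). Setting ∂π_B/∂q_B = 0: 64 - 2q_B - (q_E) = 0.
Echo's first-order condition: 73 - 2q_E - (q_B) = 0.
Rearranging gives the reaction functions q_B = (64 - q_E)/2 and q_E = (73 - q_B)/2.
Solving the pair: q_B = 55/3, q_E = 82/3.

27.33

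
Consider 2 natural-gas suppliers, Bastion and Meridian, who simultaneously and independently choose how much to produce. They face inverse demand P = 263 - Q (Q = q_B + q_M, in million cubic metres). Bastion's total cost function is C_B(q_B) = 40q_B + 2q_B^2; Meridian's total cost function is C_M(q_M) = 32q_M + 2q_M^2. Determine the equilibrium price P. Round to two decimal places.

Bastion's profit: π_B = (263 - Q)q_B - (40q_B + 2q_B²). Setting ∂π_B/∂q_B = 0: 223 - 6q_B - (q_M) = 0.
Meridian's first-order condition: 231 - 6q_M - (q_B) = 0.
Rearranging gives the reaction functions q_B = (223 - q_M)/6 and q_M = (231 - q_B)/6.
Solving the pair: q_B = 1107/35, q_M = 1163/35.
Total output Q = 454/7, so price P = 263 - 454/7 = 1387/7.

198.14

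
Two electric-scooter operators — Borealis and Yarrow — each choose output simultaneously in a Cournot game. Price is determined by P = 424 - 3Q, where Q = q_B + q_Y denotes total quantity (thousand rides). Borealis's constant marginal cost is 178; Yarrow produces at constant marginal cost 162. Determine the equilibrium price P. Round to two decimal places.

Borealis's profit: π_B = (424 - 3Q)q_B - (178q_B). Setting ∂π_B/∂q_B = 0: 246 - 6q_B - 3(q_Y) = 0.
Yarrow's first-order condition: 262 - 6q_Y - 3(q_B) = 0.
Rearranging gives the reaction functions q_B = (246 - 3q_Y)/6 and q_Y = (262 - 3q_B)/6.
Solving the pair: q_B = 230/9, q_Y = 278/9.
Total output Q = 508/9, so price P = 424 - 3·(508/9) = 764/3.

254.67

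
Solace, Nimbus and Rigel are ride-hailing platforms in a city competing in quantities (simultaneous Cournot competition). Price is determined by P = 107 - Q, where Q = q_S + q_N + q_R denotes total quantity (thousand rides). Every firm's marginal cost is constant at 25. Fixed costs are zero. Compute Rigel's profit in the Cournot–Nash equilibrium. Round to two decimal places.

420.25

Each firm earns π_i = (107 - Q)q_i - 25q_i.
First-order condition (treating rivals' output as given): 82 - 2q_i - Σ_{j≠i} q_j = 0.
With identical firms every q_j equals q_i, so Σ_{j≠i} q_j = 2q_i and 82 = 4q_i, giving q_i = 41/2.
Price P = 107 - 123/2 = 91/2.
Rigel's profit: (91/2 - 25)·(41/2) = 1681/4.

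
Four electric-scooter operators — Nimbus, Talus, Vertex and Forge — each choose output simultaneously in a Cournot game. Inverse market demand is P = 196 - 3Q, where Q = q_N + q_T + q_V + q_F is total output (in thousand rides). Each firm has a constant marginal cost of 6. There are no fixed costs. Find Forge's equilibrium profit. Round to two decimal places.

Each firm earns π_i = (196 - 3Q)q_i - 6q_i.
First-order condition (treating rivals' output as given): 190 - 6q_i - 3·Σ_{j≠i} q_j = 0.
With identical firms every q_j equals q_i, so Σ_{j≠i} q_j = 3q_i and 190 = 15q_i, giving q_i = 38/3.
Price P = 196 - 3·(152/3) = 44.
Forge's profit: (44 - 6)·(38/3) = 1444/3.

481.33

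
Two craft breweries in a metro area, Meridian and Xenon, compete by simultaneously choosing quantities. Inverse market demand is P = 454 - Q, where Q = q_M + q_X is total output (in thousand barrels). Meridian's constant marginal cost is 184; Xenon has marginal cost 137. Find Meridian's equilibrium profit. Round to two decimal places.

5525.44

Meridian's profit: π_M = (454 - Q)q_M - (184q_M). Setting ∂π_M/∂q_M = 0: 270 - 2q_M - (q_X) = 0.
Xenon's profit: π_X = (454 - Q)q_X - (137q_X). Setting ∂π_X/∂q_X = 0: 317 - 2q_X - (q_M) = 0.
Rearranging gives the reaction functions q_M = (270 - q_X)/2 and q_X = (317 - q_M)/2.
Solving the pair: q_M = 223/3, q_X = 364/3.
Price P = 454 - 587/3 = 775/3.
Meridian's profit: (775/3 - 184)·(223/3) = 5525.4444.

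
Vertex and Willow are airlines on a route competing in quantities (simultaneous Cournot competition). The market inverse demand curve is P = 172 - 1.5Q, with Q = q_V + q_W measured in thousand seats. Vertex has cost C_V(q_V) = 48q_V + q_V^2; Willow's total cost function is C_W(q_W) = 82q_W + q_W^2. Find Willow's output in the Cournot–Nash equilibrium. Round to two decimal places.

11.60

Vertex's profit: π_V = (172 - 1.5Q)q_V - (48q_V + q_V²). Setting ∂π_V/∂q_V = 0: 124 - 5q_V - (3/2)(q_W) = 0.
Willow's profit: π_W = (172 - 1.5Q)q_W - (82q_W + q_W²). Setting ∂π_W/∂q_W = 0: 90 - 5q_W - (3/2)(q_V) = 0.
Best responses: q_V = (124 - (3/2)q_W)/5, q_W = (90 - (3/2)q_V)/5.
Substituting one into the other gives q_V = 1940/91 and q_W = 1056/91.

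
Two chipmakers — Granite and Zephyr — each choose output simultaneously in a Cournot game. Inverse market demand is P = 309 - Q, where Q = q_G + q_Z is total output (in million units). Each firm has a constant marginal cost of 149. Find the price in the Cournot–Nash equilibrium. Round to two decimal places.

A representative firm's profit is π_i = q_i(309 - Q) - 149q_i.
Setting ∂π_i/∂q_i = 0 with rivals' quantities fixed: 160 - 2q_i - q_j = 0.
With identical firms every q_j equals q_i, so q_j = q_i and 160 = 3q_i, giving q_i = 160/3.
Total output Q = 320/3, so price P = 309 - 320/3 = 607/3.

202.33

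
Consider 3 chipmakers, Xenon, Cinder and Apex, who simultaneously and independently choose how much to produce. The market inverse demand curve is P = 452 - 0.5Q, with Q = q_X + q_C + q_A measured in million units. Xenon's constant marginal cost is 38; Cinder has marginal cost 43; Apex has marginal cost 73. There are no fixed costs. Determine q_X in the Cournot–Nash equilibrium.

Xenon's profit: π_X = (452 - 0.5Q)q_X - (38q_X). Setting ∂π_X/∂q_X = 0: 414 - q_X - (1/2)(q_C + q_A) = 0.
Cinder's profit: π_C = (452 - 0.5Q)q_C - (43q_C). Setting ∂π_C/∂q_C = 0: 409 - q_C - (1/2)(q_X + q_A) = 0.
Apex's first-order condition: 379 - q_A - (1/2)(q_X + q_C) = 0.
Adding the 3 first-order conditions: 1202 − 2Q = 0, so Q = 601.
Back-substituting: q_X = (414 − 601/2)/(1/2) = 227, q_C = (409 − 601/2)/(1/2) = 217, q_A = (379 − 601/2)/(1/2) = 157.

227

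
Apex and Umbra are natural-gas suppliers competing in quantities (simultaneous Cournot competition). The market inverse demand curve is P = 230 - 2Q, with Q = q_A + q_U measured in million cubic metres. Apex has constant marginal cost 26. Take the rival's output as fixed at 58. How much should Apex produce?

22

With the rival's output fixed at 58, Apex's profit is π_A = (230 - 2·58 - 2q_A)q_A - (26q_A) = (114 - 2q_A)q_A - (26q_A).
∂π_A/∂q_A = 88 - 4q_A = 0, so q_A = 22.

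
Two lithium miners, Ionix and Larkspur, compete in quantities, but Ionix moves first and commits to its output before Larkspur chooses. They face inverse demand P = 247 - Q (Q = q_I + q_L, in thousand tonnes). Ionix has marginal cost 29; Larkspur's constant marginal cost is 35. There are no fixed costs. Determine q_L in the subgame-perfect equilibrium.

50

The follower Larkspur best-responds to any q_I: π_L = (247 - Q)q_L - 35q_L.
∂π_L/∂q_L = 212 - q_I - 2q_L = 0 gives the reaction function q_L = (212 - q_I)/2.
The leader anticipates this reaction. Substituting into P = 247 - Q gives P = 141 - (1/2)q_I, so π_I = (141 - (1/2)q_I)q_I - 29q_I.
Maximising: ∂π_I/∂q_I = 112 - q_I = 0, giving q_I = 112.
Then q_L = (212 - 112)/2 = 50.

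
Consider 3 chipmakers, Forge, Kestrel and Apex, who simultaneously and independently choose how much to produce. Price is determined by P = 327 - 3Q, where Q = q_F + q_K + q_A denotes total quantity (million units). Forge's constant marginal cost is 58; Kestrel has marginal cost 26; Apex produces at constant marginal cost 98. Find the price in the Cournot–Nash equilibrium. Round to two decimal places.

Forge's profit: π_F = (327 - 3Q)q_F - (58q_F). Setting ∂π_F/∂q_F = 0: 269 - 6q_F - 3(q_K + q_A) = 0.
Kestrel's first-order condition: 301 - 6q_K - 3(q_F + q_A) = 0.
Apex's profit: π_A = (327 - 3Q)q_A - (98q_A). Setting ∂π_A/∂q_A = 0: 229 - 6q_A - 3(q_F + q_K) = 0.
Summing all 3 equations gives 799 − 12Q = 0, hence Q = 799/12.
Back-substituting: q_F = (269 − 799/4)/3 = 277/12, q_K = (301 − 799/4)/3 = 135/4, q_A = (229 − 799/4)/3 = 39/4.
Total output Q = 799/12, so price P = 327 - 3·(799/12) = 509/4.

127.25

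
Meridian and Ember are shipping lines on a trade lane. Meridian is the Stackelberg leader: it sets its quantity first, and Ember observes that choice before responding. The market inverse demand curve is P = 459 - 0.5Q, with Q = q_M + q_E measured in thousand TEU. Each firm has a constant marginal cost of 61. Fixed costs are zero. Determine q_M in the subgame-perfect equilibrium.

Solve by backward induction. Given q_M, the follower Ember maximises π_E = (459 - (1/2)q_M - (1/2)q_E)q_E - 61q_E.
∂π_E/∂q_E = 398 - (1/2)q_M - q_E = 0 gives the reaction function q_E = (398 - (1/2)q_M).
Meridian substitutes q_E(q_M) into its own profit: π_M = q_M(459 - (1/2)q_M - (398 - (1/2)q_M)/2) - 61q_M = (260 - (1/4)q_M)q_M - 61q_M.
Leader FOC: 199 - (1/2)q_M = 0, so q_M = 398.
Then q_E = (398 - (1/2)·398) = 199.

398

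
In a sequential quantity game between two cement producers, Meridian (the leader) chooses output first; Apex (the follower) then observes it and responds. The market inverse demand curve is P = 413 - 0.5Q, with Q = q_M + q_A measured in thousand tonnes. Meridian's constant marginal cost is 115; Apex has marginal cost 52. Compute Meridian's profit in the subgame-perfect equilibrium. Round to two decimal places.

The follower Apex best-responds to any q_M: π_A = (413 - 0.5Q)q_A - 52q_A.
∂π_A/∂q_A = 361 - (1/2)q_M - q_A = 0 gives the reaction function q_A = (361 - (1/2)q_M).
The leader anticipates this reaction. Substituting into P = 413 - 0.5Q gives P = 465/2 - (1/4)q_M, so π_M = (465/2 - (1/4)q_M)q_M - 115q_M.
Leader FOC: 235/2 - (1/2)q_M = 0, so q_M = 235.
Then q_A = (361 - (1/2)·235) = 487/2.
Price P = 413 - (1/2)·(957/2) = 695/4.
Meridian's profit: (695/4 - 115)·235 = 13806.2500.

13806.25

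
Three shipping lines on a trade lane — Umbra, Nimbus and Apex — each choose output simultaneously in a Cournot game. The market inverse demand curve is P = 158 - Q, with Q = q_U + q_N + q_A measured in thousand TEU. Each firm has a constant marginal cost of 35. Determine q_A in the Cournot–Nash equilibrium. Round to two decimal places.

Each firm earns π_i = (158 - Q)q_i - 35q_i.
Setting ∂π_i/∂q_i = 0 with rivals' quantities fixed: 123 - 2q_i - Σ_{j≠i} q_j = 0.
By symmetry each firm produces the same amount; substituting Σ_{j≠i} q_j = 2q_i yields q_i = 123/4.

30.75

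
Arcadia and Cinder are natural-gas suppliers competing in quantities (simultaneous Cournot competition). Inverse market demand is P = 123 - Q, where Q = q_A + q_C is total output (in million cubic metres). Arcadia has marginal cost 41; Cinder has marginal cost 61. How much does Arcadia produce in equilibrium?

Arcadia's profit: π_A = (123 - Q)q_A - (41q_A). Setting ∂π_A/∂q_A = 0: 82 - 2q_A - (q_C) = 0.
Cinder's first-order condition: 62 - 2q_C - (q_A) = 0.
Best responses: q_A = (82 - q_C)/2, q_C = (62 - q_A)/2.
Solving the pair: q_A = 34, q_C = 14.

34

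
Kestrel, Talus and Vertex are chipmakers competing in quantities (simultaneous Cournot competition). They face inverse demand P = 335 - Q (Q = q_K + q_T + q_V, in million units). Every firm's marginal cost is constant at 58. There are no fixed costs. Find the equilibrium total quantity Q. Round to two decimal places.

A representative firm's profit is π_i = q_i(335 - Q) - 58q_i.
Setting ∂π_i/∂q_i = 0 with rivals' quantities fixed: 277 - 2q_i - Σ_{j≠i} q_j = 0.
By symmetry each firm produces the same amount; substituting Σ_{j≠i} q_j = 2q_i yields q_i = 277/4.
Total output Q = 277/4 + 277/4 + 277/4 = 831/4.

207.75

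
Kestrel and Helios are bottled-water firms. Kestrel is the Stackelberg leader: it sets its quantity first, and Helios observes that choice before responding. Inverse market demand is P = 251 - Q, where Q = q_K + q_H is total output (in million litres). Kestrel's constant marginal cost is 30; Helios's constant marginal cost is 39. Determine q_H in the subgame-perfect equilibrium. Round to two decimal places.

48.50

Solve by backward induction. Given q_K, the follower Helios maximises π_H = (251 - q_K - q_H)q_H - 39q_H.
Follower FOC: 212 - q_K - 2q_H = 0, so q_H(q_K) = (212 - q_K)/2.
The leader anticipates this reaction. Substituting into P = 251 - Q gives P = 145 - (1/2)q_K, so π_K = (145 - (1/2)q_K)q_K - 30q_K.
The leader's first-order condition 115 - q_K = 0 yields q_K = 115.
Then q_H = (212 - 115)/2 = 97/2.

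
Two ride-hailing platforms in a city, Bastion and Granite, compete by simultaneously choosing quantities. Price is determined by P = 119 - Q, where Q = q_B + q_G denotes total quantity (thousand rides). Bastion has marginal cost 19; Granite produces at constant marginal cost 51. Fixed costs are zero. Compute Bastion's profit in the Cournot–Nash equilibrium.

1936

Bastion's profit: π_B = (119 - Q)q_B - (19q_B). Setting ∂π_B/∂q_B = 0: 100 - 2q_B - (q_G) = 0.
Granite's first-order condition: 68 - 2q_G - (q_B) = 0.
Best responses: q_B = (100 - q_G)/2, q_G = (68 - q_B)/2.
Solving the pair: q_B = 44, q_G = 12.
Price P = 119 - 56 = 63.
Bastion's profit: (63 - 19)·44 = 1936.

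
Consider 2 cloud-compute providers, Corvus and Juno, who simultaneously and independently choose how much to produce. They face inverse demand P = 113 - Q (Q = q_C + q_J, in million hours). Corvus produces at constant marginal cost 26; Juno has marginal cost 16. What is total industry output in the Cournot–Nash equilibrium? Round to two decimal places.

61.33

Corvus's profit: π_C = (113 - Q)q_C - (26q_C). Setting ∂π_C/∂q_C = 0: 87 - 2q_C - (q_J) = 0.
Juno's profit: π_J = (113 - Q)q_J - (16q_J). Setting ∂π_J/∂q_J = 0: 97 - 2q_J - (q_C) = 0.
Rearranging gives the reaction functions q_C = (87 - q_J)/2 and q_J = (97 - q_C)/2.
Solving the pair: q_C = 77/3, q_J = 107/3.
Total output Q = 77/3 + 107/3 = 184/3.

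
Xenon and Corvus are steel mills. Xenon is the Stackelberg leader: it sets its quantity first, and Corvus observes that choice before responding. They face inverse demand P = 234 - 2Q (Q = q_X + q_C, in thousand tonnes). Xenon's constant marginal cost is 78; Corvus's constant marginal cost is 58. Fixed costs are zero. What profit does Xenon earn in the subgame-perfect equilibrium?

1156

Solve by backward induction. Given q_X, the follower Corvus maximises π_C = (234 - 2q_X - 2q_C)q_C - 58q_C.
Follower FOC: 176 - 2q_X - 4q_C = 0, so q_C(q_X) = (176 - 2q_X)/4.
The leader anticipates this reaction. Substituting into P = 234 - 2Q gives P = 146 - q_X, so π_X = (146 - q_X)q_X - 78q_X.
Maximising: ∂π_X/∂q_X = 68 - 2q_X = 0, giving q_X = 34.
Then q_C = (176 - 2·34)/4 = 27.
Price P = 234 - 2·61 = 112.
Xenon's profit: (112 - 78)·34 = 1156.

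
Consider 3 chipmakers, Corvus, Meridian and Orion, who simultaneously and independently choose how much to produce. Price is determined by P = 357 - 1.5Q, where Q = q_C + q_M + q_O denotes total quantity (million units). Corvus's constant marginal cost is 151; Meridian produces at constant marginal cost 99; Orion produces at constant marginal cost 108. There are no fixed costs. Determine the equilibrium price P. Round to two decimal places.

Corvus's profit: π_C = (357 - 1.5Q)q_C - (151q_C). Setting ∂π_C/∂q_C = 0: 206 - 3q_C - (3/2)(q_M + q_O) = 0.
Meridian's profit: π_M = (357 - 1.5Q)q_M - (99q_M). Setting ∂π_M/∂q_M = 0: 258 - 3q_M - (3/2)(q_C + q_O) = 0.
Orion's first-order condition: 249 - 3q_O - (3/2)(q_C + q_M) = 0.
Adding the 3 conditions: 713 − 3Q − 3Q = 0, i.e. Q = 713/6.
Back-substituting: q_C = (206 − 713/4)/(3/2) = 37/2, q_M = (258 − 713/4)/(3/2) = 319/6, q_O = (249 − 713/4)/(3/2) = 283/6.
Total output Q = 713/6, so price P = 357 - (3/2)·(713/6) = 715/4.

178.75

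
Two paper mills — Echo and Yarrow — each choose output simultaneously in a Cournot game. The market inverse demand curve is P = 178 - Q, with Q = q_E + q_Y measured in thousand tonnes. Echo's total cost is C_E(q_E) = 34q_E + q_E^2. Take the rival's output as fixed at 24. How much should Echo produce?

30

With the rival's output fixed at 24, Echo's profit is π_E = (178 - 24 - q_E)q_E - (34q_E + q_E²) = (154 - q_E)q_E - (34q_E + q_E²).
∂π_E/∂q_E = 120 - 4q_E = 0, so q_E = 30.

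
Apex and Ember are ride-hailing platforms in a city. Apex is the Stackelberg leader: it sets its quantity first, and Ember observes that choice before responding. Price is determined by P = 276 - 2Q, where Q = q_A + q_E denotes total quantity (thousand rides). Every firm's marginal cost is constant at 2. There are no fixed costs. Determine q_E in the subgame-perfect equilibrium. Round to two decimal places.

34.25

Solve by backward induction. Given q_A, the follower Ember maximises π_E = (276 - 2q_A - 2q_E)q_E - 2q_E.
Setting the follower's marginal profit to zero, 274 - 2q_A - 4q_E = 0, i.e. q_E = (274 - 2q_A)/4.
Apex substitutes q_E(q_A) into its own profit: π_A = q_A(276 - 2q_A - (274 - 2q_A)/2) - 2q_A = (139 - q_A)q_A - 2q_A.
Leader FOC: 137 - 2q_A = 0, so q_A = 137/2.
Then q_E = (274 - 2·(137/2))/4 = 137/4.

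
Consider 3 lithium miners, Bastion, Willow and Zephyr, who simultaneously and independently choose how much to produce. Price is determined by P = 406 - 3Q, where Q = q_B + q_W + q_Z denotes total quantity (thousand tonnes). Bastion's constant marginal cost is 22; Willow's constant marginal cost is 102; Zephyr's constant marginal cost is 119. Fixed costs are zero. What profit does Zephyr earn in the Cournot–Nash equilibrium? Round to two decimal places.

623.52

Bastion's profit: π_B = (406 - 3Q)q_B - (22q_B). Setting ∂π_B/∂q_B = 0: 384 - 6q_B - 3(q_W + q_Z) = 0.
Willow's first-order condition: 304 - 6q_W - 3(q_B + q_Z) = 0.
Zephyr's profit: π_Z = (406 - 3Q)q_Z - (119q_Z). Setting ∂π_Z/∂q_Z = 0: 287 - 6q_Z - 3(q_B + q_W) = 0.
Adding the 3 conditions: 975 − 6Q − 6Q = 0, i.e. Q = 325/4.
Back-substituting: q_B = (384 − 975/4)/3 = 187/4, q_W = (304 − 975/4)/3 = 241/12, q_Z = (287 − 975/4)/3 = 173/12.
Price P = 406 - 3·(325/4) = 649/4.
Zephyr's profit: (649/4 - 119)·(173/12) = 623.5208.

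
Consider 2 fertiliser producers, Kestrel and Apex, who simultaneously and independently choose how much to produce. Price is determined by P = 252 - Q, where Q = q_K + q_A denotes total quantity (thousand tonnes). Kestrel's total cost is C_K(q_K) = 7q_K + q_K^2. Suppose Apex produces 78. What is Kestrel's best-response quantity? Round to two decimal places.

41.75

With the rival's output fixed at 78, Kestrel's profit is π_K = (252 - 78 - q_K)q_K - (7q_K + q_K²) = (174 - q_K)q_K - (7q_K + q_K²).
∂π_K/∂q_K = 167 - 4q_K = 0, so q_K = 167/4.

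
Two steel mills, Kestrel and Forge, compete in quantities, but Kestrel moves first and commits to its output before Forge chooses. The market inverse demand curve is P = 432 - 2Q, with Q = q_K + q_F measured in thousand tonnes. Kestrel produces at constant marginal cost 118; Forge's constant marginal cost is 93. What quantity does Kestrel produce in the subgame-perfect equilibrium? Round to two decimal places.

Solve by backward induction. Given q_K, the follower Forge maximises π_F = (432 - 2q_K - 2q_F)q_F - 93q_F.
Setting the follower's marginal profit to zero, 339 - 2q_K - 4q_F = 0, i.e. q_F = (339 - 2q_K)/4.
Kestrel substitutes q_F(q_K) into its own profit: π_K = q_K(432 - 2q_K - (339 - 2q_K)/2) - 118q_K = (525/2 - q_K)q_K - 118q_K.
The leader's first-order condition 289/2 - 2q_K = 0 yields q_K = 289/4.
Then q_F = (339 - 2·(289/4))/4 = 389/8.

72.25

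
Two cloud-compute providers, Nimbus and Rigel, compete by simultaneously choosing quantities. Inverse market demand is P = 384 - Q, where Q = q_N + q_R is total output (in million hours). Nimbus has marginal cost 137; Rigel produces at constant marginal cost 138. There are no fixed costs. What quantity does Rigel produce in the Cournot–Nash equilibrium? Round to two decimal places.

Nimbus's profit: π_N = (384 - Q)q_N - (137q_N). Setting ∂π_N/∂q_N = 0: 247 - 2q_N - (q_R) = 0.
Rigel's profit: π_R = (384 - Q)q_R - (138q_R). Setting ∂π_R/∂q_R = 0: 246 - 2q_R - (q_N) = 0.
Best responses: q_N = (247 - q_R)/2, q_R = (246 - q_N)/2.
Solving the pair: q_N = 248/3, q_R = 245/3.

81.67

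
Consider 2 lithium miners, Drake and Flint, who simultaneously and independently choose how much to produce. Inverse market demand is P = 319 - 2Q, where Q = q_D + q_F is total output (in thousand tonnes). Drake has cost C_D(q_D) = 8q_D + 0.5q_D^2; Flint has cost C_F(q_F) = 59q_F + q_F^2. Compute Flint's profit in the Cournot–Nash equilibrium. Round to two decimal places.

2040.02

Drake's profit: π_D = (319 - 2Q)q_D - (8q_D + (1/2)q_D²). Setting ∂π_D/∂q_D = 0: 311 - 5q_D - 2(q_F) = 0.
Flint's profit: π_F = (319 - 2Q)q_F - (59q_F + q_F²). Setting ∂π_F/∂q_F = 0: 260 - 6q_F - 2(q_D) = 0.
Rearranging gives the reaction functions q_D = (311 - 2q_F)/5 and q_F = (260 - 2q_D)/6.
Solving the pair: q_D = 673/13, q_F = 339/13.
Price P = 319 - 2·(1012/13) = 163.3077.
Flint's profit: 163.3077·(339/13) - 59·(339/13) - (339/13)² = 2040.0178.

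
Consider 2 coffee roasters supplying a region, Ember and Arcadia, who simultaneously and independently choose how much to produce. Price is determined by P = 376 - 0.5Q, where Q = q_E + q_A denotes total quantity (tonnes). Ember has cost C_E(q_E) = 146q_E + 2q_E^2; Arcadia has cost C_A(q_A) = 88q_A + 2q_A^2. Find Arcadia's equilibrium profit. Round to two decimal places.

7165.09

Ember's profit: π_E = (376 - 0.5Q)q_E - (146q_E + 2q_E²). Setting ∂π_E/∂q_E = 0: 230 - 5q_E - (1/2)(q_A) = 0.
Arcadia's profit: π_A = (376 - 0.5Q)q_A - (88q_A + 2q_A²). Setting ∂π_A/∂q_A = 0: 288 - 5q_A - (1/2)(q_E) = 0.
So q_E = (230 - (1/2)q_A)/5 and q_A = (288 - (1/2)q_E)/5.
Substituting one into the other gives q_E = 40.6465 and q_A = 53.5354.
Price P = 376 - (1/2)·(1036/11) = 328.9091.
Arcadia's profit: 328.9091·53.5354 - 88·53.5354 - 2·53.5354² = 7165.0852.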